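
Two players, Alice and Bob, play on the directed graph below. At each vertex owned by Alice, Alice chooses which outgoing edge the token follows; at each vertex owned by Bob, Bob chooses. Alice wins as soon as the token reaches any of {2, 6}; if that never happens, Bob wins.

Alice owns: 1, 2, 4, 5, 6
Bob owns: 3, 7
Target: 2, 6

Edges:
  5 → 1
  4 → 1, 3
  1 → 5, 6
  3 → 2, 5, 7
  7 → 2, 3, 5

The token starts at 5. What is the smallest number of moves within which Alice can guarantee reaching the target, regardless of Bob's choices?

A0 = {2, 6}
A1: add {1} — 1 (Alice) has 1→6.
A2: add {4, 5} — 4 (Alice) has 4→1; 5 (Alice) has 5→1.
A3 = A2; e.g. 3 (Bob) can still go to 7. Fixed point.
5 enters the attractor at level 2, so Alice can force the target in 2 moves from there.

2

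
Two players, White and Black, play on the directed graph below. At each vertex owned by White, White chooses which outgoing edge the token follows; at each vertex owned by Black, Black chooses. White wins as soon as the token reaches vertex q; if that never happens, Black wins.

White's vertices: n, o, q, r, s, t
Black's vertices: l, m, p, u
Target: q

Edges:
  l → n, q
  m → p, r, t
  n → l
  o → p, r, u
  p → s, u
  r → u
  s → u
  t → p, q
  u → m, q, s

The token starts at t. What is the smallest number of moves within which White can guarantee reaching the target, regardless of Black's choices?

1

A0 = {q}
A1: add {t} — t (White) has t→q.
A2 = A1; e.g. l (Black) can still go to n. Fixed point.
t enters the attractor at level 1, so White can force the target in 1 move from there.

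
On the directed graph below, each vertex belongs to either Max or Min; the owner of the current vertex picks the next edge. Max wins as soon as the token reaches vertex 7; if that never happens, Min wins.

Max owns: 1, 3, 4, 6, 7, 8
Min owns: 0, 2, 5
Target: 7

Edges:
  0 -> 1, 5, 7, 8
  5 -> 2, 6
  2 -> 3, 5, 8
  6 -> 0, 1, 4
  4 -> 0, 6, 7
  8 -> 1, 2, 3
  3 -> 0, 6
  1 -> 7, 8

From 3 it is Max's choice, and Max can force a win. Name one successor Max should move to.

6

A0 = {7}
A1: add {1, 4} — 1 (Max) has 1→7; 4 (Max) has 4→7.
A2: add {6, 8} — 6 (Max) has 6→1; 8 (Max) has 8→1.
A3: add {3} — 3 (Max) has 3→6.
A4 = A3; e.g. 0 (Min) can still go to 5. Fixed point.
From 3, successor 6 is in the attractor (rank 2); the other successor 0 is not.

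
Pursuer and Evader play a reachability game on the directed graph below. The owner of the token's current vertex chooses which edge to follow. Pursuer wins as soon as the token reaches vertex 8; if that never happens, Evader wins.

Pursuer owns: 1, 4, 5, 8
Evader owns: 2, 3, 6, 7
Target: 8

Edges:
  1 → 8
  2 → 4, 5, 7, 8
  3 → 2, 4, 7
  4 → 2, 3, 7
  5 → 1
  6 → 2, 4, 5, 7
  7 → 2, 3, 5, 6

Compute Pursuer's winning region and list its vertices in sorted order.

A0 = {8}
A1: add {1} — 1 (Pursuer) has 1→8.
A2: add {5} — 5 (Pursuer) has 5→1.
A3 = A2; e.g. 2 (Evader) can still go to 4. Fixed point.
Pursuer's winning region = {1, 5, 8}.

1, 5, 8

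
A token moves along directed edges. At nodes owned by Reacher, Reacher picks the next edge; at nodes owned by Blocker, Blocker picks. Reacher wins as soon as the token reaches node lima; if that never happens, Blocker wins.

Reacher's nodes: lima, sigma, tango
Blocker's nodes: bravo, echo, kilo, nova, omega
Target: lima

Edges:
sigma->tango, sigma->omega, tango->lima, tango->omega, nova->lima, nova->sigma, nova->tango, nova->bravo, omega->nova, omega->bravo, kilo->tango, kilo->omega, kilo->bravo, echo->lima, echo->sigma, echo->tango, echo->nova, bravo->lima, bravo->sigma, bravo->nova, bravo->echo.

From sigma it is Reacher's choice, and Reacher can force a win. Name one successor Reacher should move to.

tango

A0 = {lima}
A1: add {tango} — tango (Reacher) has tango→lima.
A2: add {sigma} — sigma (Reacher) has sigma→tango.
A3 = A2; e.g. nova (Blocker) can still go to bravo. Fixed point.
From sigma, successor tango is in the attractor (rank 1); the other successor omega is not.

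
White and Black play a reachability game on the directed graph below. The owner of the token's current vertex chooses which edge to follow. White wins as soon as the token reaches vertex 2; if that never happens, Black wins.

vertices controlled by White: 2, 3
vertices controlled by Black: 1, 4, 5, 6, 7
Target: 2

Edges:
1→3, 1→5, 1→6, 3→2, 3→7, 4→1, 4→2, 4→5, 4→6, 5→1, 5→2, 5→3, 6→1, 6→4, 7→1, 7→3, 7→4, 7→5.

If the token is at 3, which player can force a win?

White

A0 = {2}
A1: add {3} — 3 (White) has 3→2.
A2 = A1; e.g. 1 (Black) can still go to 5. Fixed point.
3 ∈ A1, so White can force the target.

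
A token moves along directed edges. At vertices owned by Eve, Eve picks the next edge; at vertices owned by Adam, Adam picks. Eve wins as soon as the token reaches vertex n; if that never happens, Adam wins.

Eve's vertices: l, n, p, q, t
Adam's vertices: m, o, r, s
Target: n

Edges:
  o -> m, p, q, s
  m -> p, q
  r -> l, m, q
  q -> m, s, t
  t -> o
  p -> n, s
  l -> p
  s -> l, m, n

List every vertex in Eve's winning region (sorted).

A0 = {n}
A1: add {p} — p (Eve) has p→n.
A2: add {l} — l (Eve) has l→p.
A3 = A2; e.g. m (Adam) can still go to q. Fixed point.
Eve's winning region = {l, n, p}.

l, n, p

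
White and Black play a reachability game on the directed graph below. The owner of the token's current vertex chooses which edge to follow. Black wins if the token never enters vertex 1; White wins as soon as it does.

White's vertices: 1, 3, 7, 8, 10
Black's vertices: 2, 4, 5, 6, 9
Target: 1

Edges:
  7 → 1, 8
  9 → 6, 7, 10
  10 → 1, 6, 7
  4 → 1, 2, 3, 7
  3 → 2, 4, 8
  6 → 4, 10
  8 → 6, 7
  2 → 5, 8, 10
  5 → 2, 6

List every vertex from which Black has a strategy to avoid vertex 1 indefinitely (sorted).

2, 4, 5, 6, 9

A0 = {1}
A1: add {7, 10} — 7 (White) has 7→1; 10 (White) has 10→1.
A2: add {8} — 8 (White) has 8→7.
A3: add {3} — 3 (White) has 3→8.
A4 = A3; e.g. 2 (Black) can still go to 5. Fixed point.
White's attractor = {1, 3, 7, 8, 10}; Black avoids the target exactly from the complement.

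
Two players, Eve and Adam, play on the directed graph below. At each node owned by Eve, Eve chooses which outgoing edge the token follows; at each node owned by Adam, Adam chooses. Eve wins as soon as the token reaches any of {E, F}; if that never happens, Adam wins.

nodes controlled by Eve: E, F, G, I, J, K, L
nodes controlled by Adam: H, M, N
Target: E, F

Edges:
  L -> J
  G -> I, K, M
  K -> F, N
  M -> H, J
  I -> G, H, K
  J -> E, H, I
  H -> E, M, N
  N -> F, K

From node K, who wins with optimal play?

A0 = {E, F}
A1: add {J, K} — J (Eve) has J→E; K (Eve) has K→F.
K ∈ A1, so Eve can force the target.

Eve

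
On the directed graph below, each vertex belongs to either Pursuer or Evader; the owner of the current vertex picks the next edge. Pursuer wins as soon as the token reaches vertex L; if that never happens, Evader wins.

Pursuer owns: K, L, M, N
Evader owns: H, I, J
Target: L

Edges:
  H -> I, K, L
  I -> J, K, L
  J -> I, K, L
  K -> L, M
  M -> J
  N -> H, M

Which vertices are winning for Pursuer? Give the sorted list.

A0 = {L}
A1: add {K} — K (Pursuer) has K→L.
A2 = A1; e.g. H (Evader) can still go to I. Fixed point.
Pursuer's winning region = {K, L}.

K, L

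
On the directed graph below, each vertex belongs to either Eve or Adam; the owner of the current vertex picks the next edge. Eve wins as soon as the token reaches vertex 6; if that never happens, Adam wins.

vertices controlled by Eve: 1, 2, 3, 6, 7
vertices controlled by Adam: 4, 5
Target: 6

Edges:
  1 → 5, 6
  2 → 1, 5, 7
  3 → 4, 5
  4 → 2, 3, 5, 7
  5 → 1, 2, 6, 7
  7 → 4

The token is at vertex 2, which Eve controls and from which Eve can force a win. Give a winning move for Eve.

A0 = {6}
A1: add {1} — 1 (Eve) has 1→6.
A2: add {2} — 2 (Eve) has 2→1.
A3 = A2; e.g. 3 (Eve) has no edge into A2. Fixed point.
From 2, successor 1 is in the attractor (rank 1); the other successors 5, 7 are not.

1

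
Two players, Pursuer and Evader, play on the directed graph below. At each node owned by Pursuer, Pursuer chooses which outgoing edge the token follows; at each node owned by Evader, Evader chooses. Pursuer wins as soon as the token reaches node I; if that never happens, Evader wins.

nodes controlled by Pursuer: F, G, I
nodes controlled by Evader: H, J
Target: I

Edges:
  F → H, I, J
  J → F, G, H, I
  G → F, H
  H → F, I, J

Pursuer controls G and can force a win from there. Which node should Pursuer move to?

A0 = {I}
A1: add {F} — F (Pursuer) has F→I.
A2: add {G} — G (Pursuer) has G→F.
A3 = A2; e.g. H (Evader) can still go to J. Fixed point.
From G, successor F is in the attractor (rank 1); the other successor H is not.

F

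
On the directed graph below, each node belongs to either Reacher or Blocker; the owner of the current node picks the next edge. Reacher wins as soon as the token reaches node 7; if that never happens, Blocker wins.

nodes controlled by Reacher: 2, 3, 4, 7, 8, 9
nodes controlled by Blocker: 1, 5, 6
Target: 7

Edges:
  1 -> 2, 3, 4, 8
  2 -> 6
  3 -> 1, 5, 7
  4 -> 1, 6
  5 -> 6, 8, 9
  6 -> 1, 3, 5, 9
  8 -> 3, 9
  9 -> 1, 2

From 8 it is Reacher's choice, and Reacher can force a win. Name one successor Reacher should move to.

A0 = {7}
A1: add {3} — 3 (Reacher) has 3→7.
A2: add {8} — 8 (Reacher) has 8→3.
A3 = A2; e.g. 1 (Blocker) can still go to 2. Fixed point.
From 8, successor 3 is in the attractor (rank 1); the other successor 9 is not.

3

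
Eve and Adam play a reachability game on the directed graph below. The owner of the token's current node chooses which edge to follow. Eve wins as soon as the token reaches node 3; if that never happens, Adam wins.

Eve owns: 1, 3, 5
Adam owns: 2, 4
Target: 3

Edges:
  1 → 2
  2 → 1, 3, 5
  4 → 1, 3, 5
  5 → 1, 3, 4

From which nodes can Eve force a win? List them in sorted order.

A0 = {3}
A1: add {5} — 5 (Eve) has 5→3.
A2 = A1; e.g. 1 (Eve) has no edge into A1. Fixed point.
Eve's winning region = {3, 5}.

3, 5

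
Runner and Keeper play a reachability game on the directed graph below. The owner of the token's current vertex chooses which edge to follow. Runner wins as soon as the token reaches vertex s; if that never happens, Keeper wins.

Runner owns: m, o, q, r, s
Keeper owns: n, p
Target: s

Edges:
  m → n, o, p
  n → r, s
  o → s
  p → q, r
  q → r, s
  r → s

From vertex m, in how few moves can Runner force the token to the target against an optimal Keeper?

2

A0 = {s}
A1: add {o, q, r} — o (Runner) has o→s; q (Runner) has q→s; r (Runner) has r→s.
A2: add {m, n, p} — m (Runner) has m→o; n (Keeper): all of {r, s} already in; p (Keeper): all of {q, r} already in.
A2 = all vertices. Fixed point.
m enters the attractor at level 2, so Runner can force the target in 2 moves from there.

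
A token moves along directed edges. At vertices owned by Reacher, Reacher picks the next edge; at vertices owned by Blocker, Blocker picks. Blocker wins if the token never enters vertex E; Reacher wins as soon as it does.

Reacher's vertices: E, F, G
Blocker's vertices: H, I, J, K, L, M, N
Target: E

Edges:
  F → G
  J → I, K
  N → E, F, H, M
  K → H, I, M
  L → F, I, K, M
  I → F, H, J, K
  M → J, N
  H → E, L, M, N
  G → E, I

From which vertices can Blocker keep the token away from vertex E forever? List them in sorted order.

A0 = {E}
A1: add {G} — G (Reacher) has G→E.
A2: add {F} — F (Reacher) has F→G.
A3 = A2; e.g. H (Blocker) can still go to L. Fixed point.
Reacher's attractor = {E, F, G}; Blocker avoids the target exactly from the complement.

H, I, J, K, L, M, N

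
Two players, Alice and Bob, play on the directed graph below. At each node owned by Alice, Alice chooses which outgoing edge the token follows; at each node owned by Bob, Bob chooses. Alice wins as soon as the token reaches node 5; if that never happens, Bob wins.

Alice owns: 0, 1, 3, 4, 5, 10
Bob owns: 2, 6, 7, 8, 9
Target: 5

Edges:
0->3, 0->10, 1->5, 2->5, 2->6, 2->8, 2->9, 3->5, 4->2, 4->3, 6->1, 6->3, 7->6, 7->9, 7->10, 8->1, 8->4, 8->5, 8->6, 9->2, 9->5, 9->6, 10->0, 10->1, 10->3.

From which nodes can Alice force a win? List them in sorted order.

0, 1, 3, 4, 5, 6, 8, 10

A0 = {5}
A1: add {1, 3} — 1 (Alice) has 1→5; 3 (Alice) has 3→5.
A2: add {0, 4, 6, 10} — 0 (Alice) has 0→3; 4 (Alice) has 4→3; 6 (Bob): all of {1, 3} already in; 10 (Alice) has 10→1.
A3: add {8} — 8 (Bob): all of {1, 4, 5, 6} already in.
A4 = A3; e.g. 2 (Bob) can still go to 9. Fixed point.
Alice's winning region = {0, 1, 3, 4, 5, 6, 8, 10}.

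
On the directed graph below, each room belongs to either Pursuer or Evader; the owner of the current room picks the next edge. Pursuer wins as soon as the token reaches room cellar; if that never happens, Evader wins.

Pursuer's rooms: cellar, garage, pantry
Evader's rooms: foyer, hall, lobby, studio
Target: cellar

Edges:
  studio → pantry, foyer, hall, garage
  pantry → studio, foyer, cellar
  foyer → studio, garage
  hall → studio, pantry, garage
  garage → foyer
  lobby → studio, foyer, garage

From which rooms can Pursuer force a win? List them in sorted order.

A0 = {cellar}
A1: add {pantry} — pantry (Pursuer) has pantry→cellar.
A2 = A1; e.g. studio (Evader) can still go to foyer. Fixed point.
Pursuer's winning region = {cellar, pantry}.

cellar, pantry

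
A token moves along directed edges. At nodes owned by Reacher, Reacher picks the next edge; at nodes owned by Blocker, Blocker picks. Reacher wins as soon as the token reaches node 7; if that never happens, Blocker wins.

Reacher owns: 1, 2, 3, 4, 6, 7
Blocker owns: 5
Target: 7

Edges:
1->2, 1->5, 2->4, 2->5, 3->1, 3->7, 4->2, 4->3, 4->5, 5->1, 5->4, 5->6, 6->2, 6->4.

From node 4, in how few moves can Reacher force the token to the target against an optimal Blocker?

A0 = {7}
A1: add {3} — 3 (Reacher) has 3→7.
A2: add {4} — 4 (Reacher) has 4→3.
4 enters the attractor at level 2, so Reacher can force the target in 2 moves from there.

2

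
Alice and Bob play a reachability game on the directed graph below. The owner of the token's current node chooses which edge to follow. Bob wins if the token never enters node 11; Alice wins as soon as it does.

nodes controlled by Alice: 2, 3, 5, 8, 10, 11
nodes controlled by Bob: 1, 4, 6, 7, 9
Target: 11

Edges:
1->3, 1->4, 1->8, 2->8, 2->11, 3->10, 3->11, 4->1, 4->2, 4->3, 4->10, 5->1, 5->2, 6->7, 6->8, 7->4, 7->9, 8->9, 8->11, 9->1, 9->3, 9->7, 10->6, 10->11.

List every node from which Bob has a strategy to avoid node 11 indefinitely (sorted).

A0 = {11}
A1: add {2, 3, 8, 10} — 2 (Alice) has 2→11; 3 (Alice) has 3→11; 8 (Alice) has 8→11; 10 (Alice) has 10→11.
A2: add {5} — 5 (Alice) has 5→2.
A3 = A2; e.g. 1 (Bob) can still go to 4. Fixed point.
Alice's attractor = {2, 3, 5, 8, 10, 11}; Bob avoids the target exactly from the complement.

1, 4, 6, 7, 9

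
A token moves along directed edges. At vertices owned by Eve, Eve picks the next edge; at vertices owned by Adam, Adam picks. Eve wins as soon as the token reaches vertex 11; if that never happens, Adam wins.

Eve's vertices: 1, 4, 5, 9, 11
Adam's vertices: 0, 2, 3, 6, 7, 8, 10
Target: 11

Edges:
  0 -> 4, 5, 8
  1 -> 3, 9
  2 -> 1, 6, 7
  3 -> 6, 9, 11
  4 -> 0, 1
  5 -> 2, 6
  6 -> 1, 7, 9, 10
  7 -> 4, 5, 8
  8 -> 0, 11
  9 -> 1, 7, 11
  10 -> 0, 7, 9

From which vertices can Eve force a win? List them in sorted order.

1, 4, 9, 11

A0 = {11}
A1: add {9} — 9 (Eve) has 9→11.
A2: add {1} — 1 (Eve) has 1→9.
A3: add {4} — 4 (Eve) has 4→1.
A4 = A3; e.g. 0 (Adam) can still go to 5. Fixed point.
Eve's winning region = {1, 4, 9, 11}.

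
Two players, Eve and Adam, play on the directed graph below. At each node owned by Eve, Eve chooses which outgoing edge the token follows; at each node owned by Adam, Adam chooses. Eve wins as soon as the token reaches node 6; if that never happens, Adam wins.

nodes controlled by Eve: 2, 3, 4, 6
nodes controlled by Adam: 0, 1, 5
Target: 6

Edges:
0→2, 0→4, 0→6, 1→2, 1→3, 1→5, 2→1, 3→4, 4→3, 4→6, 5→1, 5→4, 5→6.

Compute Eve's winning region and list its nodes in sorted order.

A0 = {6}
A1: add {4} — 4 (Eve) has 4→6.
A2: add {3} — 3 (Eve) has 3→4.
A3 = A2; e.g. 0 (Adam) can still go to 2. Fixed point.
Eve's winning region = {3, 4, 6}.

3, 4, 6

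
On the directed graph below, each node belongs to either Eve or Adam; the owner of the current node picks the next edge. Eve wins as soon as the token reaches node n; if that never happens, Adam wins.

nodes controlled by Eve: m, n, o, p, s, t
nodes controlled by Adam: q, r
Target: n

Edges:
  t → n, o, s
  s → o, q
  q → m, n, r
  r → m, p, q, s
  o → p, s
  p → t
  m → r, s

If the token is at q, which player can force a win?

A0 = {n}
A1: add {t} — t (Eve) has t→n.
A2: add {p} — p (Eve) has p→t.
A3: add {o} — o (Eve) has o→p.
A4: add {s} — s (Eve) has s→o.
A5: add {m} — m (Eve) has m→s.
A6 = A5; e.g. q (Adam) can still go to r. Fixed point.
q never enters the attractor, so Adam can avoid the target forever.

Adam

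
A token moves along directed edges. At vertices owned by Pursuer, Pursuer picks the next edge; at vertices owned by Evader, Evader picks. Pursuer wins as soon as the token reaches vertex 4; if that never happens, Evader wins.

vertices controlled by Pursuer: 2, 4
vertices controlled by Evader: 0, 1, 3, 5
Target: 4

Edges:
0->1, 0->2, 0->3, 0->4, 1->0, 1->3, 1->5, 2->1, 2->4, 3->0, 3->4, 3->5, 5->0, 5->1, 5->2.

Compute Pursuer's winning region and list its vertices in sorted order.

A0 = {4}
A1: add {2} — 2 (Pursuer) has 2→4.
A2 = A1; e.g. 0 (Evader) can still go to 1. Fixed point.
Pursuer's winning region = {2, 4}.

2, 4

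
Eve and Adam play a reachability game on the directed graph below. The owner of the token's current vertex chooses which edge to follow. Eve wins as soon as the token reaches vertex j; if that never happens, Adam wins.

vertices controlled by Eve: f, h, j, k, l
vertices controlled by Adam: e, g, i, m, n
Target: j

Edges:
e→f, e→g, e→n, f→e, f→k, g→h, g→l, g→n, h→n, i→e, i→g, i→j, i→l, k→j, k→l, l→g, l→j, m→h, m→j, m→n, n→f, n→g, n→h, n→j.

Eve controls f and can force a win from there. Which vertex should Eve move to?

k

A0 = {j}
A1: add {k, l} — k (Eve) has k→j; l (Eve) has l→j.
A2: add {f} — f (Eve) has f→k.
A3 = A2; e.g. e (Adam) can still go to g. Fixed point.
From f, successor k is in the attractor (rank 1); the other successor e is not.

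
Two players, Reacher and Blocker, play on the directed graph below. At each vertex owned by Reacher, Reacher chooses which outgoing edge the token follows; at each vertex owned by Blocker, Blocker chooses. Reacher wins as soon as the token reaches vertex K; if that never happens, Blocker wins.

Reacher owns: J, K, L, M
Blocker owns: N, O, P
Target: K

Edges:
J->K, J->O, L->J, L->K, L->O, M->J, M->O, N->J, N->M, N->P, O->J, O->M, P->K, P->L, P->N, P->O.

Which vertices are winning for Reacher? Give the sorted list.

A0 = {K}
A1: add {J, L} — J (Reacher) has J→K; L (Reacher) has L→K.
A2: add {M} — M (Reacher) has M→J.
A3: add {O} — O (Blocker): all of {J, M} already in.
A4 = A3; e.g. N (Blocker) can still go to P. Fixed point.
Reacher's winning region = {J, K, L, M, O}.

J, K, L, M, O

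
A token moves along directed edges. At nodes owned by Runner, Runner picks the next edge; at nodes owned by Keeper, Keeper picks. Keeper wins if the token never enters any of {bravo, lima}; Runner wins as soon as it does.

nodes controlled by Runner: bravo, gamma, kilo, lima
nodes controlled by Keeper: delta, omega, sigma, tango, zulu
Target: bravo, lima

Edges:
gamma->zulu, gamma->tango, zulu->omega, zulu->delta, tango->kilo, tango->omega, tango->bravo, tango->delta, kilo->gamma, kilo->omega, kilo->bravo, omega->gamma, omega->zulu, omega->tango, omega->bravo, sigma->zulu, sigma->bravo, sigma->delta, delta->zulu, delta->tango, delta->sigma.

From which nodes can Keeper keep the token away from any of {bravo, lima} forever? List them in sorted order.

delta, gamma, omega, sigma, tango, zulu

A0 = {bravo, lima}
A1: add {kilo} — kilo (Runner) has kilo→bravo.
A2 = A1; e.g. gamma (Runner) has no edge into A1. Fixed point.
Runner's attractor = {bravo, kilo, lima}; Keeper avoids the target exactly from the complement.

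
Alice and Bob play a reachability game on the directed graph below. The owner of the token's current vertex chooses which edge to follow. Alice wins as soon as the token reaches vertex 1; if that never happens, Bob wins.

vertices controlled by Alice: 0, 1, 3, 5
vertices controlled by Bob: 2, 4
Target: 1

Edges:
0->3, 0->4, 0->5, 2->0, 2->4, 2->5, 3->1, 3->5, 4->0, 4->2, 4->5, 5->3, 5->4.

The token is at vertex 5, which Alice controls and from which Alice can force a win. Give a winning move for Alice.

3

A0 = {1}
A1: add {3} — 3 (Alice) has 3→1.
A2: add {0, 5} — 0 (Alice) has 0→3; 5 (Alice) has 5→3.
A3 = A2; e.g. 2 (Bob) can still go to 4. Fixed point.
From 5, successor 3 is in the attractor (rank 1); the other successor 4 is not.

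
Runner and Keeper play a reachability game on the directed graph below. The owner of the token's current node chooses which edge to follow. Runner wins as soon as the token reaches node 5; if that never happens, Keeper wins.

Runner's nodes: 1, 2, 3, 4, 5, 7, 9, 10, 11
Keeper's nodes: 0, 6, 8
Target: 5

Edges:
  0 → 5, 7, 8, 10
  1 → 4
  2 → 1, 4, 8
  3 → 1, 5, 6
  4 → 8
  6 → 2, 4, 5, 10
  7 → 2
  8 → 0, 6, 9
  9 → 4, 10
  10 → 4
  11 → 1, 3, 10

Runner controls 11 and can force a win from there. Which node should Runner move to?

A0 = {5}
A1: add {3} — 3 (Runner) has 3→5.
A2: add {11} — 11 (Runner) has 11→3.
A3 = A2; e.g. 0 (Keeper) can still go to 7. Fixed point.
From 11, successor 3 is in the attractor (rank 1); the other successors 1, 10 are not.

3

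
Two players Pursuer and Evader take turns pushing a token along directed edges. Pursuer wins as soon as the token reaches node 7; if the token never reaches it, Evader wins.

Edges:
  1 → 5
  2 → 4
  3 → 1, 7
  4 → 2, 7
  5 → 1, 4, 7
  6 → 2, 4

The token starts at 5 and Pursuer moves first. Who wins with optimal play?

Pursuer

Track states (vertex, player-to-move).
A0 = {(7,Pursuer), (7,Evader)}
A1: add {(3,Pursuer), (4,Pursuer), (5,Pursuer)}.
(5,Pursuer) ∈ A1 ⇒ Pursuer forces the target.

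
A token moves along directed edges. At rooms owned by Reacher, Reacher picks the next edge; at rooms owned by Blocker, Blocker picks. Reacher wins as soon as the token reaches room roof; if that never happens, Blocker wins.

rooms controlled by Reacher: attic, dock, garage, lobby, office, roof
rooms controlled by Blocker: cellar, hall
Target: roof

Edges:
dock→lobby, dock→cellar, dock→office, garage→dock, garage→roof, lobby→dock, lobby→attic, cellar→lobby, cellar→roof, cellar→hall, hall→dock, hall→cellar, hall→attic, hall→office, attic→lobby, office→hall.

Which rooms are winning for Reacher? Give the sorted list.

A0 = {roof}
A1: add {garage} — garage (Reacher) has garage→roof.
A2 = A1; e.g. dock (Reacher) has no edge into A1. Fixed point.
Reacher's winning region = {garage, roof}.

garage, roof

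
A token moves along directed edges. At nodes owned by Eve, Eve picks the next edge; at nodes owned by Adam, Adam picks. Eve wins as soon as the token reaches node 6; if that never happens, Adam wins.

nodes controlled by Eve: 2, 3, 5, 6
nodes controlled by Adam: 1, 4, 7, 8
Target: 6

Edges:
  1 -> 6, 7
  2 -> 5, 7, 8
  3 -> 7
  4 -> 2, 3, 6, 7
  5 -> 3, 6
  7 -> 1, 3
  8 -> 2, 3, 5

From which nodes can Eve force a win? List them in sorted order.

2, 5, 6

A0 = {6}
A1: add {5} — 5 (Eve) has 5→6.
A2: add {2} — 2 (Eve) has 2→5.
A3 = A2; e.g. 1 (Adam) can still go to 7. Fixed point.
Eve's winning region = {2, 5, 6}.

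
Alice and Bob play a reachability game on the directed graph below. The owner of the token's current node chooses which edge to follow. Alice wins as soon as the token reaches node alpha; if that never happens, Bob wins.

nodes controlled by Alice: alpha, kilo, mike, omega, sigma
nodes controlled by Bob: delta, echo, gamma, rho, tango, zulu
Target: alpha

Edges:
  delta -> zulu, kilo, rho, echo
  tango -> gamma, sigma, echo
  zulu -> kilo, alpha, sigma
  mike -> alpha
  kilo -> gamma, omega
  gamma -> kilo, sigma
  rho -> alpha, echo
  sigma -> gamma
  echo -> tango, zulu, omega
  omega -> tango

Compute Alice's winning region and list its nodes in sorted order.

alpha, mike

A0 = {alpha}
A1: add {mike} — mike (Alice) has mike→alpha.
A2 = A1; e.g. delta (Bob) can still go to zulu. Fixed point.
Alice's winning region = {alpha, mike}.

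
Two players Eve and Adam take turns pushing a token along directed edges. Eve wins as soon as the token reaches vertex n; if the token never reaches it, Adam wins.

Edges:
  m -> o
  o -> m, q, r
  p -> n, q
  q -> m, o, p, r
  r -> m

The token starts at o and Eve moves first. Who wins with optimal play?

Adam

Track states (vertex, player-to-move).
A0 = {(n,Eve), (n,Adam)}
A1: add {(p,Eve)}.
A2 = A1; e.g. (m,Eve) stays out. (o,Eve) never enters ⇒ Adam avoids the target.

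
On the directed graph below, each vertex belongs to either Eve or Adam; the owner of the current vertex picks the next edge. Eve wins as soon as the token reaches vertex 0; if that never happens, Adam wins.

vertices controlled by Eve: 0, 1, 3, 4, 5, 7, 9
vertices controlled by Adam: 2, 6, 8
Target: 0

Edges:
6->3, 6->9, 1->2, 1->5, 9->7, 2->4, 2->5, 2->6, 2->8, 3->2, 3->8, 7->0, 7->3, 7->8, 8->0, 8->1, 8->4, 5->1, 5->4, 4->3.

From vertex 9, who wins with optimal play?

Eve

A0 = {0}
A1: add {7} — 7 (Eve) has 7→0.
A2: add {9} — 9 (Eve) has 9→7.
A3 = A2; e.g. 1 (Eve) has no edge into A2. Fixed point.
9 ∈ A2, so Eve can force the target.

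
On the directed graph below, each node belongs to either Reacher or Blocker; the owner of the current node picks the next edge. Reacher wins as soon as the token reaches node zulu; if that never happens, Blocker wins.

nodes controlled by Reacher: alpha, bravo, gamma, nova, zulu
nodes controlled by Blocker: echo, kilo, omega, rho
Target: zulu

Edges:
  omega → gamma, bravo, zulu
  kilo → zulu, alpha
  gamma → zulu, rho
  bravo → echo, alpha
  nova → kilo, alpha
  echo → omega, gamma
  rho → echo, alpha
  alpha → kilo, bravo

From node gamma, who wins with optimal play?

A0 = {zulu}
A1: add {gamma} — gamma (Reacher) has gamma→zulu.
A2 = A1; e.g. omega (Blocker) can still go to bravo. Fixed point.
gamma ∈ A1, so Reacher can force the target.

Reacher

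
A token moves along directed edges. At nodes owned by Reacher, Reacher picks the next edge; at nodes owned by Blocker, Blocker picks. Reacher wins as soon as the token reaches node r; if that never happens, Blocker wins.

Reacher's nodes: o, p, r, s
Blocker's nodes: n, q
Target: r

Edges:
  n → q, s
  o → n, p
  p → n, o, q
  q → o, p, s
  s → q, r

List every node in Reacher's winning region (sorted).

r, s

A0 = {r}
A1: add {s} — s (Reacher) has s→r.
A2 = A1; e.g. n (Blocker) can still go to q. Fixed point.
Reacher's winning region = {r, s}.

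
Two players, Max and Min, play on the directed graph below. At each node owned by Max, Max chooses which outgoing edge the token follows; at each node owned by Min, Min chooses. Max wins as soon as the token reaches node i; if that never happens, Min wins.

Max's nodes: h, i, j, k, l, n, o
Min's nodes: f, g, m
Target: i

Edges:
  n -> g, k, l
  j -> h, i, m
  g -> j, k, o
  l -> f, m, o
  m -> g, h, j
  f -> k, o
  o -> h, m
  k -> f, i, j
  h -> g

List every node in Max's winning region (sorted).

A0 = {i}
A1: add {j, k} — j (Max) has j→i; k (Max) has k→i.
A2: add {n} — n (Max) has n→k.
A3 = A2; e.g. f (Min) can still go to o. Fixed point.
Max's winning region = {i, j, k, n}.

i, j, k, n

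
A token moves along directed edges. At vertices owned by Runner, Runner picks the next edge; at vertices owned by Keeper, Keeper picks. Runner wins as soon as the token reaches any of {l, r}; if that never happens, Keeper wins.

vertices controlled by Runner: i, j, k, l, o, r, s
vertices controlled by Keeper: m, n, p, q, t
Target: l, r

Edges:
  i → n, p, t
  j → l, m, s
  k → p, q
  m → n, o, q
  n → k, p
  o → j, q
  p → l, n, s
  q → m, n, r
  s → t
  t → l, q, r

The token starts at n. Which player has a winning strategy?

A0 = {l, r}
A1: add {j} — j (Runner) has j→l.
A2: add {o} — o (Runner) has o→j.
A3 = A2; e.g. i (Runner) has no edge into A2. Fixed point.
n never enters the attractor, so Keeper can avoid the target forever.

Keeper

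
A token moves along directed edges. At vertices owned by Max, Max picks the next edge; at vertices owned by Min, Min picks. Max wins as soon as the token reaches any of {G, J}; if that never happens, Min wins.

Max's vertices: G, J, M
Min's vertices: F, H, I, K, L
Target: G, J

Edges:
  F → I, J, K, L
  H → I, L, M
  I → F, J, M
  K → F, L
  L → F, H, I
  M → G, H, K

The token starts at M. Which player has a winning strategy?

Max

A0 = {G, J}
A1: add {M} — M (Max) has M→G.
A2 = A1; e.g. F (Min) can still go to I. Fixed point.
M ∈ A1, so Max can force the target.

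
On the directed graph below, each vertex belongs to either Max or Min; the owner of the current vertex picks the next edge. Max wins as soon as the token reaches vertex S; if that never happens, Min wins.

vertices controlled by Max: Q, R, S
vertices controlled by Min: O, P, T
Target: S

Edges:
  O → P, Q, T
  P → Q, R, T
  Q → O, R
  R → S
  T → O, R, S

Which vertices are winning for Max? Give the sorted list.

Q, R, S

A0 = {S}
A1: add {R} — R (Max) has R→S.
A2: add {Q} — Q (Max) has Q→R.
A3 = A2; e.g. O (Min) can still go to P. Fixed point.
Max's winning region = {Q, R, S}.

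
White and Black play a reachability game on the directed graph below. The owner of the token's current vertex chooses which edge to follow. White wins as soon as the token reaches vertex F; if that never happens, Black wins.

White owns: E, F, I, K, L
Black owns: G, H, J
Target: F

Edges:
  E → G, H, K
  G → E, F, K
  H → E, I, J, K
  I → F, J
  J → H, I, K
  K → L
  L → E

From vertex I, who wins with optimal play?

A0 = {F}
A1: add {I} — I (White) has I→F.
A2 = A1; e.g. E (White) has no edge into A1. Fixed point.
I ∈ A1, so White can force the target.

White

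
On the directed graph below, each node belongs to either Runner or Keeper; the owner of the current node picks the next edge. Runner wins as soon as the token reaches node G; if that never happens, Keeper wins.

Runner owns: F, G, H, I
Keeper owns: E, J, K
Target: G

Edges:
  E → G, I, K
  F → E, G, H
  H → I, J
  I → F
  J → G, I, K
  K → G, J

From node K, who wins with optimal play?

A0 = {G}
A1: add {F} — F (Runner) has F→G.
A2: add {I} — I (Runner) has I→F.
A3: add {H} — H (Runner) has H→I.
A4 = A3; e.g. E (Keeper) can still go to K. Fixed point.
K never enters the attractor, so Keeper can avoid the target forever.

Keeper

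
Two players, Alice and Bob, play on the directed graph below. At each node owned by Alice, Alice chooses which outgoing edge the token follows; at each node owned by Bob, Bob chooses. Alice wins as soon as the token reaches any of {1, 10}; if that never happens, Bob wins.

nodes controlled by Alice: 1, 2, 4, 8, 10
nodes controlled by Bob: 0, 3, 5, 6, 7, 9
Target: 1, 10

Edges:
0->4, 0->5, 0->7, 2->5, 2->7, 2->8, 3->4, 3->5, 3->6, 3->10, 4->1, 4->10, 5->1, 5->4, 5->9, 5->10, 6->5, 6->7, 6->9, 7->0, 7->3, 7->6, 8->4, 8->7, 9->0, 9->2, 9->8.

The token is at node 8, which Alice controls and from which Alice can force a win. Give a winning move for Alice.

4

A0 = {1, 10}
A1: add {4} — 4 (Alice) has 4→1.
A2: add {8} — 8 (Alice) has 8→4.
A3: add {2} — 2 (Alice) has 2→8.
A4 = A3; e.g. 0 (Bob) can still go to 5. Fixed point.
From 8, successor 4 is in the attractor (rank 1); the other successor 7 is not.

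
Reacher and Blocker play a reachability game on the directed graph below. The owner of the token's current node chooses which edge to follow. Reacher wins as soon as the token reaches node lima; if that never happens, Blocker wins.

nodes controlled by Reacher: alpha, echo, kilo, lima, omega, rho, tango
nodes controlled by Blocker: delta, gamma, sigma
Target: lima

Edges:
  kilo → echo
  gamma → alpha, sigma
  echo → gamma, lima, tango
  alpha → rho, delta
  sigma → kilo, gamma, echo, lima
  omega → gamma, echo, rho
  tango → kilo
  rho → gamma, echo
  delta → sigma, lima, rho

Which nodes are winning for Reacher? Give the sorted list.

A0 = {lima}
A1: add {echo} — echo (Reacher) has echo→lima.
A2: add {kilo, omega, rho} — kilo (Reacher) has kilo→echo; omega (Reacher) has omega→echo; rho (Reacher) has rho→echo.
A3: add {alpha, tango} — alpha (Reacher) has alpha→rho; tango (Reacher) has tango→kilo.
A4 = A3; e.g. gamma (Blocker) can still go to sigma. Fixed point.
Reacher's winning region = {alpha, echo, kilo, lima, omega, rho, tango}.

alpha, echo, kilo, lima, omega, rho, tango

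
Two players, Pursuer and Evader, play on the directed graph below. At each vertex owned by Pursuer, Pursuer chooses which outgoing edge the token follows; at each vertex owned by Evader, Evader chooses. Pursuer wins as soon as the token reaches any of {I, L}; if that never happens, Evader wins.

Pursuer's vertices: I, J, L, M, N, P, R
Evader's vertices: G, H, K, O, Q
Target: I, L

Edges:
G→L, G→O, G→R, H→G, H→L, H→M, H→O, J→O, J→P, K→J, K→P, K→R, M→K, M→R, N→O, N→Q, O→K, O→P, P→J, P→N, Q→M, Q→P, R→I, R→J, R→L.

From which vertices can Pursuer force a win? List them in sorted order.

I, L, M, R

A0 = {I, L}
A1: add {R} — R (Pursuer) has R→I.
A2: add {M} — M (Pursuer) has M→R.
A3 = A2; e.g. G (Evader) can still go to O. Fixed point.
Pursuer's winning region = {I, L, M, R}.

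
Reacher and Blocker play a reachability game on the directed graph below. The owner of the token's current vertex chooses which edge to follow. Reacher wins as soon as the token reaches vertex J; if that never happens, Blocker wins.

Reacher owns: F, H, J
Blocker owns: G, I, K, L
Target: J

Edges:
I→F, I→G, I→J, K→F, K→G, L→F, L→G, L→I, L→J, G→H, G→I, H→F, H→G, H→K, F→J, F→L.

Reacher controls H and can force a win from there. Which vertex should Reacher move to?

A0 = {J}
A1: add {F} — F (Reacher) has F→J.
A2: add {H} — H (Reacher) has H→F.
A3 = A2; e.g. G (Blocker) can still go to I. Fixed point.
From H, successor F is in the attractor (rank 1); the other successors G, K are not.

F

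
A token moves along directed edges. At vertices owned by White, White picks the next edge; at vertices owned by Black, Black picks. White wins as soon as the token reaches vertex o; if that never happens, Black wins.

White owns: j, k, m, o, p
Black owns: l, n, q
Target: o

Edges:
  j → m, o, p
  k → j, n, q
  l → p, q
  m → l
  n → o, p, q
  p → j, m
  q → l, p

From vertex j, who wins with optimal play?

A0 = {o}
A1: add {j} — j (White) has j→o.
j ∈ A1, so White can force the target.

White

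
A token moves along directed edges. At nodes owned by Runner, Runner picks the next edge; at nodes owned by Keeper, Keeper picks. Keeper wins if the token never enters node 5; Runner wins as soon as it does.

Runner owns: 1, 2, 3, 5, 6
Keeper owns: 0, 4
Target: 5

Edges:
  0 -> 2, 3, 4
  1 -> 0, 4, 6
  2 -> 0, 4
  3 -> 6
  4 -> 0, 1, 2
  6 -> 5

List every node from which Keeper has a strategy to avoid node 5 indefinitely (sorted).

A0 = {5}
A1: add {6} — 6 (Runner) has 6→5.
A2: add {1, 3} — 1 (Runner) has 1→6; 3 (Runner) has 3→6.
A3 = A2; e.g. 0 (Keeper) can still go to 2. Fixed point.
Runner's attractor = {1, 3, 5, 6}; Keeper avoids the target exactly from the complement.

0, 2, 4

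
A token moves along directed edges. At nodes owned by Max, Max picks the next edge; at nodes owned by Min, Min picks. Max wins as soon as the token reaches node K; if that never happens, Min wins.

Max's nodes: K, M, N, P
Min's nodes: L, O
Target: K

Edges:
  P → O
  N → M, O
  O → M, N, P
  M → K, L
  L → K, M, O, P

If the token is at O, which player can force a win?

A0 = {K}
A1: add {M} — M (Max) has M→K.
A2: add {N} — N (Max) has N→M.
A3 = A2; e.g. L (Min) can still go to O. Fixed point.
O never enters the attractor, so Min can avoid the target forever.

Min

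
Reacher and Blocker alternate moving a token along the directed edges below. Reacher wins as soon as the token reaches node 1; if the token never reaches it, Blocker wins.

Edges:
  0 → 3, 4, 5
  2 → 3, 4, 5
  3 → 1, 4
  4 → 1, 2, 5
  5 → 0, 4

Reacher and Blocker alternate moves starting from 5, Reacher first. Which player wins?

Track states (vertex, player-to-move).
A0 = {(1,Reacher), (1,Blocker)}
A1: add {(3,Reacher), (4,Reacher)}.
A2: add {(3,Blocker)}.
A3: add {(0,Reacher), (2,Reacher)}.
A4: add {(5,Blocker)}.
A5 = A4; e.g. (0,Blocker) stays out. (5,Reacher) never enters ⇒ Blocker avoids the target.

Blocker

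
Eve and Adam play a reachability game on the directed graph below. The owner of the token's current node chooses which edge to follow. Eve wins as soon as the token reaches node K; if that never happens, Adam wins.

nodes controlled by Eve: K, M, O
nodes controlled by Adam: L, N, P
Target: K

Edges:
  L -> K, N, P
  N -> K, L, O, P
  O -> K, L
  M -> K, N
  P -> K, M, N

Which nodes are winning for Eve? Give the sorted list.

K, M, O

A0 = {K}
A1: add {M, O} — M (Eve) has M→K; O (Eve) has O→K.
A2 = A1; e.g. L (Adam) can still go to N. Fixed point.
Eve's winning region = {K, M, O}.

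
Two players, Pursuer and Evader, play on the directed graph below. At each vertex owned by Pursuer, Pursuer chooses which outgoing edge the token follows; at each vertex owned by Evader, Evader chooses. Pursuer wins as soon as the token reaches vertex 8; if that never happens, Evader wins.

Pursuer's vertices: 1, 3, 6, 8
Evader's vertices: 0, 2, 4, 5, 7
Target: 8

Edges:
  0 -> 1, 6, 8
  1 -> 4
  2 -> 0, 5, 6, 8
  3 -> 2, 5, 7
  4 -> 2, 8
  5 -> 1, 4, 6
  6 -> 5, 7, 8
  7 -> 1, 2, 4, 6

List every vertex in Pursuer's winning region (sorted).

6, 8

A0 = {8}
A1: add {6} — 6 (Pursuer) has 6→8.
A2 = A1; e.g. 0 (Evader) can still go to 1. Fixed point.
Pursuer's winning region = {6, 8}.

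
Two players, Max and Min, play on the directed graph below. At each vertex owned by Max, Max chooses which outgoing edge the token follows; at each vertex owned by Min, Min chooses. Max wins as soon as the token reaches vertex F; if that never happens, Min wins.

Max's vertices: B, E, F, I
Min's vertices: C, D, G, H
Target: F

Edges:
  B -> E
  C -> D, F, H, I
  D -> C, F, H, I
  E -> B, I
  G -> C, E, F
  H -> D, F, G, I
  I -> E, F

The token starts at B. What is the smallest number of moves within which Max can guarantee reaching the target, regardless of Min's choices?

3

A0 = {F}
A1: add {I} — I (Max) has I→F.
A2: add {E} — E (Max) has E→I.
A3: add {B} — B (Max) has B→E.
A4 = A3; e.g. C (Min) can still go to D. Fixed point.
B enters the attractor at level 3, so Max can force the target in 3 moves from there.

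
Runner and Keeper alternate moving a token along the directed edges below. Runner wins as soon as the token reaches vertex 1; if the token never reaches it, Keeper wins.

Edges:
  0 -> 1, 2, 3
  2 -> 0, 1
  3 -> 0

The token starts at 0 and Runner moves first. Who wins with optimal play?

Runner

Track states (vertex, player-to-move).
A0 = {(1,Runner), (1,Keeper)}
A1: add {(0,Runner), (2,Runner)}.
(0,Runner) ∈ A1 ⇒ Runner forces the target.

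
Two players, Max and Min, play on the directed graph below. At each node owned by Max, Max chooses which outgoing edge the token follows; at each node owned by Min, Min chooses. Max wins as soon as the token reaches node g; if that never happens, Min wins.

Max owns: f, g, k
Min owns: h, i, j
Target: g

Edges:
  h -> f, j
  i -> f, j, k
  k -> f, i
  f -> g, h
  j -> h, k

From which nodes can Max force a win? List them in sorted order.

A0 = {g}
A1: add {f} — f (Max) has f→g.
A2: add {k} — k (Max) has k→f.
A3 = A2; e.g. h (Min) can still go to j. Fixed point.
Max's winning region = {f, g, k}.

f, g, k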